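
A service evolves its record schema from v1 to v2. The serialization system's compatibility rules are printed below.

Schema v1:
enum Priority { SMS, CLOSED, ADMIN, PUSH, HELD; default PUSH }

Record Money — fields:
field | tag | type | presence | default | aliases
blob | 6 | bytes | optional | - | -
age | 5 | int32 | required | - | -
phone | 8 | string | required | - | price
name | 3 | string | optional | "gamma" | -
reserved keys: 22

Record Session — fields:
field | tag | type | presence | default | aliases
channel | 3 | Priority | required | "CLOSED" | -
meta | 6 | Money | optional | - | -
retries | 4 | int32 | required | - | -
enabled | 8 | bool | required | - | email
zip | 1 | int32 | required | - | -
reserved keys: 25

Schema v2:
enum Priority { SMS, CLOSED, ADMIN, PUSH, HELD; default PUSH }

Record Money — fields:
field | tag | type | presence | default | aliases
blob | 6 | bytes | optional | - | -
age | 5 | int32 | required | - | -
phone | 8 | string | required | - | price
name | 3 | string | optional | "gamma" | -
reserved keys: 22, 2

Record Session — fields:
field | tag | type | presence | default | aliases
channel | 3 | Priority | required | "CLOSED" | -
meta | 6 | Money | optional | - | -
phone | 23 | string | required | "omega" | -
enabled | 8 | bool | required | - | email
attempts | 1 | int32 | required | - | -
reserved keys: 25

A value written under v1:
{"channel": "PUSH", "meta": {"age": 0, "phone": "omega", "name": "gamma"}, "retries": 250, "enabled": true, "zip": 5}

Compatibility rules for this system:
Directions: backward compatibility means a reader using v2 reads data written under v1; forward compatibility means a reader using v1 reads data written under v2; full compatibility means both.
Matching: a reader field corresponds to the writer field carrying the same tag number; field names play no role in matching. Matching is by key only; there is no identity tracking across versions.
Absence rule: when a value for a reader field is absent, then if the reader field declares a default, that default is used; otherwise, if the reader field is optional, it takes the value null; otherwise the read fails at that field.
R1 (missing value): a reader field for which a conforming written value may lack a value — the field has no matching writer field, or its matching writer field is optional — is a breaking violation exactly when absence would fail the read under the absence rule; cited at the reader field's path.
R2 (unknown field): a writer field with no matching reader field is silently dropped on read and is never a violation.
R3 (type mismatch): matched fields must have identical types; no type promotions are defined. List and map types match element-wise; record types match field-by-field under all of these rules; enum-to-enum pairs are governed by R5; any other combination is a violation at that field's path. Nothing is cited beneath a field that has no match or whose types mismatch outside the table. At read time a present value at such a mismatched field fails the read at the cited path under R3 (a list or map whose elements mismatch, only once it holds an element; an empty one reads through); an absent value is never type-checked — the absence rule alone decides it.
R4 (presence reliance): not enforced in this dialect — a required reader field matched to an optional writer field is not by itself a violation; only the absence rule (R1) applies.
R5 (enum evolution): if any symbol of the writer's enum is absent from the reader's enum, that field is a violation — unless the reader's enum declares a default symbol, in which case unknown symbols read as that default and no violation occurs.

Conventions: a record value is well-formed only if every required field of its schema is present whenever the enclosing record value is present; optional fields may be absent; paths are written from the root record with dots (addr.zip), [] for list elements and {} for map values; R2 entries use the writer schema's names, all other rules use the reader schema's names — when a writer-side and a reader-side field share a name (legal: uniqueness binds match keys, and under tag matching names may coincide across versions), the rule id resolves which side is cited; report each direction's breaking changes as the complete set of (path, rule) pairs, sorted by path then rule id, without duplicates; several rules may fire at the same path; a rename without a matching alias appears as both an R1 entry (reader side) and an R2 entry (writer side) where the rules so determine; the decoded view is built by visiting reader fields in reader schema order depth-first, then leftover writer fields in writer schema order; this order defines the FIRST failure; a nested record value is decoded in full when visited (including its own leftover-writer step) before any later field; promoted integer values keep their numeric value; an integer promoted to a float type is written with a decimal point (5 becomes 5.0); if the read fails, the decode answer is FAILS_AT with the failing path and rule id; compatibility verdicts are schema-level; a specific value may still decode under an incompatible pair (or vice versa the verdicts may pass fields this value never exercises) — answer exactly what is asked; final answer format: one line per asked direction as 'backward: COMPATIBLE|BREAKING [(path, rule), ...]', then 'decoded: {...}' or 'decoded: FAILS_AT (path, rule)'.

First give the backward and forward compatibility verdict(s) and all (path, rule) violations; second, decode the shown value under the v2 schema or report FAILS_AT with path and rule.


backward: COMPATIBLE []; forward: BREAKING [(retries, R1)]; decoded: {"channel": "PUSH", "meta": {"blob": null, "age": 0, "phone": "omega", "name": "gamma"}, "phone": "omega", "enabled": true, "attempts": 5}

arrows below run writer -> reader for Session
checking backward for Session: reader v2 against writer v1:
  channel: Priority -> Priority, writer required; from channel
  meta: Money -> Money, writer optional; from meta
  phone: no writer-side match
  enabled: bool -> bool, writer required; from enabled
  attempts: int32 -> int32, writer required; from zip
  writer field retries has no reader counterpart
  meta.blob: bytes -> bytes, writer optional; from meta.blob
  meta.age: int32 -> int32, writer required; from meta.age
  meta.phone: string -> string, writer required; from meta.phone
  meta.name: string -> string, writer optional; from meta.name
  nothing fires on Session: backward is COMPATIBLE
checking forward for Session: reader v1 against writer v2:
  channel: Priority -> Priority, writer required; from channel
  meta: Money -> Money, writer optional; from meta
  retries: no writer-side match
  enabled: bool -> bool, writer required; from enabled
  zip: int32 -> int32, writer required; from attempts
  writer field phone has no reader counterpart
  meta.blob: bytes -> bytes, writer optional; from meta.blob
  meta.age: int32 -> int32, writer required; from meta.age
  meta.phone: string -> string, writer required; from meta.phone
  meta.name: string -> string, writer optional; from meta.name
  violation R1 at retries
  => forward verdict for Session: BREAKING, 1 violation(s)
decode walk for Session under reader schema v2:
  channel := "PUSH"
  meta.blob := null (missing; optional => null)
  meta.age := 0
  meta.phone := "omega"
  meta.name := "gamma"
  phone := "omega" (missing; default applied)
  enabled := true
  attempts := 5 (from writer zip)
  writer retries: no reader field; dropped
  => decoded: {"channel": "PUSH", "meta": {"blob": null, "age": 0, "phone": "omega", "name": "gamma"}, "phone": "omega", "enabled": true, "attempts": 5}


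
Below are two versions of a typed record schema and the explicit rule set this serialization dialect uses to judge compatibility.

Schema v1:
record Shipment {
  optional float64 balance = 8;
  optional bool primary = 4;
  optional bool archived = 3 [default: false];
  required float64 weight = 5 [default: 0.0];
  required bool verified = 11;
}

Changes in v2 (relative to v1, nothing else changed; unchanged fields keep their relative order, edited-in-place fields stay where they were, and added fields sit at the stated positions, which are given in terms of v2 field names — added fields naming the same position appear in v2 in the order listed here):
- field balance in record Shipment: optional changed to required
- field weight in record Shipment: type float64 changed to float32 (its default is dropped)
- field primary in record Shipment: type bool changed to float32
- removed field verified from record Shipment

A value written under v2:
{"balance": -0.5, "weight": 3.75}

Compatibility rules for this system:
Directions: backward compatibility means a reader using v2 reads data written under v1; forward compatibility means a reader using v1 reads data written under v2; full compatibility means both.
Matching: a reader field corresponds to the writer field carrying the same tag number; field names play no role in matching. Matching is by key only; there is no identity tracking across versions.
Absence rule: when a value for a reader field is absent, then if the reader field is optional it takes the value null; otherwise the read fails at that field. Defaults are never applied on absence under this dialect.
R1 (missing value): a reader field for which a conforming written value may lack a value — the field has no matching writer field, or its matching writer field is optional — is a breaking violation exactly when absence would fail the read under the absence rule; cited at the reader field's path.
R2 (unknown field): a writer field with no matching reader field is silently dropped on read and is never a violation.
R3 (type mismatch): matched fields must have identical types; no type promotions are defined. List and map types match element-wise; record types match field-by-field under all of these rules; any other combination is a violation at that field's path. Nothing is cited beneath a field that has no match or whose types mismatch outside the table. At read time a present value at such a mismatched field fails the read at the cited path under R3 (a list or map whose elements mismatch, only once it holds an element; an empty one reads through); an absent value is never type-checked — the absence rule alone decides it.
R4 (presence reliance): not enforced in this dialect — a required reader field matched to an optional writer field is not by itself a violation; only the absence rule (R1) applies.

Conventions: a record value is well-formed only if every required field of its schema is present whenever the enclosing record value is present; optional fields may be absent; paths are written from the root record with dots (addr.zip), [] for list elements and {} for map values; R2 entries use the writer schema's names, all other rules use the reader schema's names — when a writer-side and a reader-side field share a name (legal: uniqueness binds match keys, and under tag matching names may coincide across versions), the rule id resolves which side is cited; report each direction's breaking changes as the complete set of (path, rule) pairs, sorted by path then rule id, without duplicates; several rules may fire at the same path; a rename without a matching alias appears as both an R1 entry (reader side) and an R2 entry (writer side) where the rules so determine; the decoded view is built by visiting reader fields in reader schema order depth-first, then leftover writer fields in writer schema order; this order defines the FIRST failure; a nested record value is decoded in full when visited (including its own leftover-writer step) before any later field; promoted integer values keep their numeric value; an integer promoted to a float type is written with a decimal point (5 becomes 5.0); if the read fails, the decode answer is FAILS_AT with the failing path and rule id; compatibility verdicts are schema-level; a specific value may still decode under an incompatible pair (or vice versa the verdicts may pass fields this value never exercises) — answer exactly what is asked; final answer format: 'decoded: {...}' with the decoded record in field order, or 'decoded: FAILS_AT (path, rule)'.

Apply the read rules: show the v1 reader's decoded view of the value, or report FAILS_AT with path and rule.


each type pair in Shipment: writer, then reader
decode (reader v1):
  balance := -0.5
  primary := null (not supplied -> null)
  archived := null (not supplied -> null)
  read fails at weight under R3
  => FAILS_AT (weight, R3)
checking off the Shipment differences that do not matter here:
  field balance in record Shipment: optional changed to required -> matters for Shipment compatibility verdicts, not for this value's decode
  field primary in record Shipment: type bool changed to float32 -> matters for Shipment compatibility verdicts, not for this value's decode
  removed field verified from record Shipment -> matters for Shipment compatibility verdicts, not for this value's decode

decoded: FAILS_AT (weight, R3)


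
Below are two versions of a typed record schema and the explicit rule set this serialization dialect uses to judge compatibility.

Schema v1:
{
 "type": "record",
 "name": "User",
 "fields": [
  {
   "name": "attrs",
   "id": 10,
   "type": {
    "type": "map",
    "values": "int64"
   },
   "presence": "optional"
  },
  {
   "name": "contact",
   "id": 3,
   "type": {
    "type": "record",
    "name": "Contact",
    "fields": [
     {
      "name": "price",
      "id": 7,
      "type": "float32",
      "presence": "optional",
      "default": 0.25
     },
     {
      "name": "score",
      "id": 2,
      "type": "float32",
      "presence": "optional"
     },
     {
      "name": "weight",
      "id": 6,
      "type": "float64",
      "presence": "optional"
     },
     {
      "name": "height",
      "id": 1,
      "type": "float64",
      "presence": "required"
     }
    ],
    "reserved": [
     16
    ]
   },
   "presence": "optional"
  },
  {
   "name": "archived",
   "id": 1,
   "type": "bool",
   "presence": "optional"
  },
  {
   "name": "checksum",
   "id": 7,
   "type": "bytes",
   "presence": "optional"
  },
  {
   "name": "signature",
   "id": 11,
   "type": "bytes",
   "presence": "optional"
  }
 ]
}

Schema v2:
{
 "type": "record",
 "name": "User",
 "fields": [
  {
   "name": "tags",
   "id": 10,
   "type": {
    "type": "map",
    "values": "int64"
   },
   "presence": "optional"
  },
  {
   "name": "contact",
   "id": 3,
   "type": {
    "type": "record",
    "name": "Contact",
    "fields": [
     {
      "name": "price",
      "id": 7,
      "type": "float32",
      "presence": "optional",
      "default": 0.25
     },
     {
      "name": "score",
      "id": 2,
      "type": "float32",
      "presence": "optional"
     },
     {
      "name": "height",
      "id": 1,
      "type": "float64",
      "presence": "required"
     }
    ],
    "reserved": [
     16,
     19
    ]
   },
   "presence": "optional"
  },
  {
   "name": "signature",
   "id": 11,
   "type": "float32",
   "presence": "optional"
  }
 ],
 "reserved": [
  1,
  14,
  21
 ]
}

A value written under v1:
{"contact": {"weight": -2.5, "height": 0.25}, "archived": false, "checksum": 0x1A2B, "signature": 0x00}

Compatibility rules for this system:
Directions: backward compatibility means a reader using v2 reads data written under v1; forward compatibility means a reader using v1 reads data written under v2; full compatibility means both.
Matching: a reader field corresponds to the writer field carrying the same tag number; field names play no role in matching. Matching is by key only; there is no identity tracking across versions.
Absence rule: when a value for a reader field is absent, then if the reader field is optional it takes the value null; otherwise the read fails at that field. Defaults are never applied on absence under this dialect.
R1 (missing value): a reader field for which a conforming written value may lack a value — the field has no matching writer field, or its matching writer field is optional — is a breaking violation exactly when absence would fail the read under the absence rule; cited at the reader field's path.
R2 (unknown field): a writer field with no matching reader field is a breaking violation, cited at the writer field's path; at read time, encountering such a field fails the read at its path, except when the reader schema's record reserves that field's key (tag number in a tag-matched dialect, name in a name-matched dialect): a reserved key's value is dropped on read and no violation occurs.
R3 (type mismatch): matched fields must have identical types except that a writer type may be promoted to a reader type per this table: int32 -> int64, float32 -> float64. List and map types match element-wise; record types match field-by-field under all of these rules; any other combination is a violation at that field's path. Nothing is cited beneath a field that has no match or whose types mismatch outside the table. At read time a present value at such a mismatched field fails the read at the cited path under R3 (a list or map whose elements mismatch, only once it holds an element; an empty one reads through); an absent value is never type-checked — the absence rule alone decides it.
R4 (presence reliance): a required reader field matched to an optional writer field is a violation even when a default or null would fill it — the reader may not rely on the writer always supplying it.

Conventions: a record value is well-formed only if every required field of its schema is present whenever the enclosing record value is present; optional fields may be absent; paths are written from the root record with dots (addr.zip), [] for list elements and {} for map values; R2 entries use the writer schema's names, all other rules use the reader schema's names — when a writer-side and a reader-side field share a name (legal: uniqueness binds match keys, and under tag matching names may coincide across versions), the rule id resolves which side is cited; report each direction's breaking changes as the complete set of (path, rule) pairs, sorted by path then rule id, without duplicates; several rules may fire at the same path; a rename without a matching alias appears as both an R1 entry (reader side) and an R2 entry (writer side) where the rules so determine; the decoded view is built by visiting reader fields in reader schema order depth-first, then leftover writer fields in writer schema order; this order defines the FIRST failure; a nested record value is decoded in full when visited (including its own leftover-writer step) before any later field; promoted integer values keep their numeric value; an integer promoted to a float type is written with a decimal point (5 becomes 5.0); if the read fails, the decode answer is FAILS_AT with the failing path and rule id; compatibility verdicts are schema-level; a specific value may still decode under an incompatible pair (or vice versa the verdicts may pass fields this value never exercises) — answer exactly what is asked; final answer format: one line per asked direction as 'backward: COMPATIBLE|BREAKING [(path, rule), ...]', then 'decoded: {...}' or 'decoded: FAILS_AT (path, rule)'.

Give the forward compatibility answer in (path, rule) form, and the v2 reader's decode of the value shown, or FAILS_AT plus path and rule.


forward: BREAKING [(signature, R3)]; decoded: FAILS_AT (contact.weight, R2)

the writer's type comes first in each User pair
forward for User (reader v1, writer v2):
  attrs: paired with writer tags (map<string, int64> -> map<string, int64>; writer optional)
  contact: paired with writer contact (Contact -> Contact; writer optional)
  archived: no writer match
  checksum: no writer match
  signature: paired with writer signature (float32 -> bytes; writer optional)
  contact.price: paired with writer contact.price (float32 -> float32; writer optional)
  contact.score: paired with writer contact.score (float32 -> float32; writer optional)
  contact.weight: no writer match
  contact.height: paired with writer contact.height (float64 -> float64; writer required)
  rule R3 violated at signature
  => 1 violation(s): forward is BREAKING for User
decode (reader v2):
  tags := null (absent, optional -> null)
  contact.price := null (absent, optional -> null)
  contact.score := null (absent, optional -> null)
  contact.height := 0.25
  read fails at contact.weight under R2 (unknown field)
  => FAILS_AT (contact.weight, R2)
ruling out the remaining User differences:
  removed field checksum from record User -> fires only in the backward direction of User, which is not asked here
  removed field archived from record User (its key 1 joins the reserved list) -> fires no rule on User, leaving the asked answer as it is
  renamed field attrs to tags in record User -> fires no rule on User, leaving the asked answer as it is


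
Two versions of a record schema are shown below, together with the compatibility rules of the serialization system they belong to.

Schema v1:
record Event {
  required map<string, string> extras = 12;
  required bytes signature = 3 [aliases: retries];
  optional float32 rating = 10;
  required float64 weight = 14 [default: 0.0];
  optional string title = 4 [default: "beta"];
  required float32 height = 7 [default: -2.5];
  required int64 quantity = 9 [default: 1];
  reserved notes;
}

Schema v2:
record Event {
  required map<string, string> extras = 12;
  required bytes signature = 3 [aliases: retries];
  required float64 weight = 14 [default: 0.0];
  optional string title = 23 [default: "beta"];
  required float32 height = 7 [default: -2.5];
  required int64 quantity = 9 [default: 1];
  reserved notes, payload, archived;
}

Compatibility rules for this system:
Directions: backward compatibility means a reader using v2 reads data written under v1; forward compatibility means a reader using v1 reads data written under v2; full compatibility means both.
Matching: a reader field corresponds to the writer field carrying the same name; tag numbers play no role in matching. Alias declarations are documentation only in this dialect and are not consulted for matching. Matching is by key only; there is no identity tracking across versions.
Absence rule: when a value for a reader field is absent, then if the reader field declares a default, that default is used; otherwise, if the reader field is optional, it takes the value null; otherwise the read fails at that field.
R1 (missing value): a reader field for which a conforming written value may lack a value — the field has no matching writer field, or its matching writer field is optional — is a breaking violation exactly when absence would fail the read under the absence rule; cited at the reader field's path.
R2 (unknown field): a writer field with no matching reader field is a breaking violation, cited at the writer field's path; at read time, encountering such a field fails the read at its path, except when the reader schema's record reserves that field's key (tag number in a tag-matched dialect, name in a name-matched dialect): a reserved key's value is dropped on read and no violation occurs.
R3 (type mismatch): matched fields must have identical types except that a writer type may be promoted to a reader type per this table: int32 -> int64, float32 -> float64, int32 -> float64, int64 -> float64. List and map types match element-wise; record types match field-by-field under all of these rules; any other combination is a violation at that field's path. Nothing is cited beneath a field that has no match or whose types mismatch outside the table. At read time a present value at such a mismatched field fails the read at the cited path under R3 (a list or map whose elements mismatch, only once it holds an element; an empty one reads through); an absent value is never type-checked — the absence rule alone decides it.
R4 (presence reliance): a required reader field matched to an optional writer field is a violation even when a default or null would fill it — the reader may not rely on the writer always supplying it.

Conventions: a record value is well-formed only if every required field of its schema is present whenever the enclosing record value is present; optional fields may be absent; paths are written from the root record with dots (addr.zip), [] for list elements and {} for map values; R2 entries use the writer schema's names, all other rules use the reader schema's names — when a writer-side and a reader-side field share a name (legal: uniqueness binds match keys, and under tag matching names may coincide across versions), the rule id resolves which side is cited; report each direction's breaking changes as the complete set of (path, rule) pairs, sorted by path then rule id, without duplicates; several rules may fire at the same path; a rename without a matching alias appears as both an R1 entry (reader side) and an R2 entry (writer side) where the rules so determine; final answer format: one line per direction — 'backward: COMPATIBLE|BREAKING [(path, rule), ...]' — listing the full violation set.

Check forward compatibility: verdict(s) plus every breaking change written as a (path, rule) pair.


the writer's type comes first in each Event pair
checking forward for Event: reader v1 against writer v2:
  extras: paired with writer extras (map<string, string> -> map<string, string>; writer required)
  signature: paired with writer signature (bytes -> bytes; writer required)
  rating: no writer-side match
  weight: paired with writer weight (float64 -> float64; writer required)
  title: paired with writer title (string -> string; writer optional)
  height: paired with writer height (float32 -> float32; writer required)
  quantity: paired with writer quantity (int64 -> int64; writer required)
  => forward verdict for Event: COMPATIBLE, no violations
diffs on Event not affecting the asked answer:
  removed field rating from record Event -> matters only for Event's backward compatibility — outside the asked direction
  field title in record Event: tag 4 changed to 23 -> triggers nothing under Event's printed rules — same verdict

forward: COMPATIBLE []


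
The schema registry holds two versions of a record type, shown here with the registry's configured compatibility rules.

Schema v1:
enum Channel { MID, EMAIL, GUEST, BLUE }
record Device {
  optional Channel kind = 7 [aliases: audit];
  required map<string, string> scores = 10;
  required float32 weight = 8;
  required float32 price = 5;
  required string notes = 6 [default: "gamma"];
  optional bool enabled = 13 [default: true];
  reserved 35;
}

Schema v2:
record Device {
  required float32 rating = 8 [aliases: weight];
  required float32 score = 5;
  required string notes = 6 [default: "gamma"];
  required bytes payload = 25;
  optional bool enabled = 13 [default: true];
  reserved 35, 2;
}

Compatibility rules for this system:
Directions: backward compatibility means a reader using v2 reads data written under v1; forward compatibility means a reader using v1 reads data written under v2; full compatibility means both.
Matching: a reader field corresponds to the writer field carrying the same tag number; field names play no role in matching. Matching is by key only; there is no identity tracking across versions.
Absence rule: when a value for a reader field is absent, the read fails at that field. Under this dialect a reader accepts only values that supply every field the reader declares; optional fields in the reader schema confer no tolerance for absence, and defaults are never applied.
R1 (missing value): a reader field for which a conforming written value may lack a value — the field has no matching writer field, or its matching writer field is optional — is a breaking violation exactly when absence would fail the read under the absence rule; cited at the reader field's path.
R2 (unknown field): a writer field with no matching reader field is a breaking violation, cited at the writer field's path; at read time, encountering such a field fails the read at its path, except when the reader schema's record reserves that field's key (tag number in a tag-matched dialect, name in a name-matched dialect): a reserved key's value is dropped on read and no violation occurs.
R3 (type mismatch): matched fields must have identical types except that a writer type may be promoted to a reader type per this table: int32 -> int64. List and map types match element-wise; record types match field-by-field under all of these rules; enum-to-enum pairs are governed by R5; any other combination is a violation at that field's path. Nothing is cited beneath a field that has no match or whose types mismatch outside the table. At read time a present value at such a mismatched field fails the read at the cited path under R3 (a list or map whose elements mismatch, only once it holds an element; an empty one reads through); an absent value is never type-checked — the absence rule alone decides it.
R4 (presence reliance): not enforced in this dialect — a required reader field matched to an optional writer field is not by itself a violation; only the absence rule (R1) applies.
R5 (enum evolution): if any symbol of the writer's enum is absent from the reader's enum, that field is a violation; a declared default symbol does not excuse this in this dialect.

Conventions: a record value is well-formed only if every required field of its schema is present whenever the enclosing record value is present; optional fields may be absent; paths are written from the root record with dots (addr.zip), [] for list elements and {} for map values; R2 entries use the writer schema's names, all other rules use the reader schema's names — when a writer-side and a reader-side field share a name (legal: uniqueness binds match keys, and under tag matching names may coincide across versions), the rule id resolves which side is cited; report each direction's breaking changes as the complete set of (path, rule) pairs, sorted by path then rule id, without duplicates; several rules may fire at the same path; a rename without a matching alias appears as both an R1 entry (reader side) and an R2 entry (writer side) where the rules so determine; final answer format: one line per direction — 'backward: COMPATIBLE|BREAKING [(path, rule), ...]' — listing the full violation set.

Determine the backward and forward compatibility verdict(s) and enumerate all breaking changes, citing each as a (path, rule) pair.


arrows below run writer -> reader for Device
backward pass over Device, reader schema v2, writer schema v1:
  float32 -> float32, writer required: rating aligns to weight
  float32 -> float32, writer required: score aligns to price
  string -> string, writer required: notes aligns to notes
  payload has no writer counterpart
  bool -> bool, writer optional: enabled aligns to enabled
  leftover writer field: kind
  leftover writer field: scores
  rule R1 violated at enabled
  rule R2 violated at kind
  rule R1 violated at payload
  rule R2 violated at scores
  backward on Device therefore BREAKING (4)
forward pass over Device, reader schema v1, writer schema v2:
  kind has no writer counterpart
  scores has no writer counterpart
  float32 -> float32, writer required: weight aligns to rating
  float32 -> float32, writer required: price aligns to score
  string -> string, writer required: notes aligns to notes
  bool -> bool, writer optional: enabled aligns to enabled
  leftover writer field: payload
  rule R1 violated at enabled
  rule R1 violated at kind
  rule R2 violated at payload
  rule R1 violated at scores
  forward on Device therefore BREAKING (4)

backward: BREAKING [(enabled, R1), (kind, R2), (payload, R1), (scores, R2)]; forward: BREAKING [(enabled, R1), (kind, R1), (payload, R2), (scores, R1)]


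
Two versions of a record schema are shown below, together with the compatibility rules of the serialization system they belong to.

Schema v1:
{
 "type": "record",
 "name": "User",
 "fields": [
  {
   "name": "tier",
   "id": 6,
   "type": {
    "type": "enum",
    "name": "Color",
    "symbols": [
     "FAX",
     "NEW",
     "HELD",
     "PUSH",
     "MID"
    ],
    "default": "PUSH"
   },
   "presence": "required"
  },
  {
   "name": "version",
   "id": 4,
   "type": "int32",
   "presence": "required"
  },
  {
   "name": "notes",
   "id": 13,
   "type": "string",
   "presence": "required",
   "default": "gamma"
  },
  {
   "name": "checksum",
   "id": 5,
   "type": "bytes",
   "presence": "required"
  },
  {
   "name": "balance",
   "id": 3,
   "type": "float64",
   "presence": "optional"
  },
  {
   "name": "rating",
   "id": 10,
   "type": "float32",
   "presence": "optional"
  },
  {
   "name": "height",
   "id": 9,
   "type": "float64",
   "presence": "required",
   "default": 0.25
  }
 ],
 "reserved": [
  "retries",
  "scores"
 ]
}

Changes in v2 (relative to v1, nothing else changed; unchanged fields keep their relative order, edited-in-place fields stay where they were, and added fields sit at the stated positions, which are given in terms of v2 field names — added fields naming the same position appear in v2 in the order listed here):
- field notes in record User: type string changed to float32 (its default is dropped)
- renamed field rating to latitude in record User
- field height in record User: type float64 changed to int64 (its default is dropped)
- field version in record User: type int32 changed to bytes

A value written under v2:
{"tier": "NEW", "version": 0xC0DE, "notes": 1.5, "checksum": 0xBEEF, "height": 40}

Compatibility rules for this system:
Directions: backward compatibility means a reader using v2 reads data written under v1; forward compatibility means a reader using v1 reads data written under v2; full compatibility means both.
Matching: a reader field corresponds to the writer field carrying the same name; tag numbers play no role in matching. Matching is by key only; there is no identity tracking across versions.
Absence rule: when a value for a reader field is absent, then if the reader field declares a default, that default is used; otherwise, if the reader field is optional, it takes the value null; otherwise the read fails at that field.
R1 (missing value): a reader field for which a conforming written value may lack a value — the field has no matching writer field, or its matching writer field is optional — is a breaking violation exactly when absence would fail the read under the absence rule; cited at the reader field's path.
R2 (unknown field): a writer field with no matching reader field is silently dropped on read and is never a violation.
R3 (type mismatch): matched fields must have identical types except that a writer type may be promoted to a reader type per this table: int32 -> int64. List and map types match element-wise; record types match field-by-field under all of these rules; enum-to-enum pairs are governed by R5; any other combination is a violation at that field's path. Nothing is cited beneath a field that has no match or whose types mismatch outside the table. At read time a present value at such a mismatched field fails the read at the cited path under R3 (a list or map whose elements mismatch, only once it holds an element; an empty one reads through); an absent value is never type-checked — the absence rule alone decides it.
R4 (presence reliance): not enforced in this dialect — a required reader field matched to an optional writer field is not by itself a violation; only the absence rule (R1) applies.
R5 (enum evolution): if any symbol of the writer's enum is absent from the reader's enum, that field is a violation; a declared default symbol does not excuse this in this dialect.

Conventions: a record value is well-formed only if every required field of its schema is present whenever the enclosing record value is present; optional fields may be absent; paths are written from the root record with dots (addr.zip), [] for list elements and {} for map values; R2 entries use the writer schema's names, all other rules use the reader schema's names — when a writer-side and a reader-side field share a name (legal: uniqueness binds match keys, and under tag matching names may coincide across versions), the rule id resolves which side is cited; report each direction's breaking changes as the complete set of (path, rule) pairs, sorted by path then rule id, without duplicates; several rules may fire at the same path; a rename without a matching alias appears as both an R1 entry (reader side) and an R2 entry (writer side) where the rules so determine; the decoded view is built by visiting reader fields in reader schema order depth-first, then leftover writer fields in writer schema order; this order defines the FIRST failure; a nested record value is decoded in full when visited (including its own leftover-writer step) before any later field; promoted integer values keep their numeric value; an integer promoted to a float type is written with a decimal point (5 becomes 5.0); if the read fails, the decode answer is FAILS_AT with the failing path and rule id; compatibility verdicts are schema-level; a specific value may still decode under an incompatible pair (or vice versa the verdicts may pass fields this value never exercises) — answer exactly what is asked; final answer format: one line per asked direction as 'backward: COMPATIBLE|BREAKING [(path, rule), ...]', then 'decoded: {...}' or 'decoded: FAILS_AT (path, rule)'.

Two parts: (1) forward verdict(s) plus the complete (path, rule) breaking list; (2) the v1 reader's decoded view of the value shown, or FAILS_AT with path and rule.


in User below, arrows point writer -> reader
forward on User — v1 reading data written by v2:
  tier <- tier (Color -> Color, writer required)
  version <- version (bytes -> int32, writer required)
  notes <- notes (float32 -> string, writer required)
  checksum <- checksum (bytes -> bytes, writer required)
  balance <- balance (float64 -> float64, writer optional)
  rating: no writer match
  height <- height (int64 -> float64, writer required)
  latitude (writer side), unknown to reader
  breaking: (height, R3)
  breaking: (notes, R3)
  breaking: (version, R3)
  => forward verdict for User: BREAKING, 3 violation(s)
decoding the User value with the v1 reader:
  tier := "NEW"
  read fails at version under R3
  => FAILS_AT (version, R3)
the rest of the User diff is inert for this question:
  renamed field rating to latitude in record User -> fires no rule on User, leaving the asked answer as it is

forward: BREAKING [(height, R3), (notes, R3), (version, R3)]; decoded: FAILS_AT (version, R3)


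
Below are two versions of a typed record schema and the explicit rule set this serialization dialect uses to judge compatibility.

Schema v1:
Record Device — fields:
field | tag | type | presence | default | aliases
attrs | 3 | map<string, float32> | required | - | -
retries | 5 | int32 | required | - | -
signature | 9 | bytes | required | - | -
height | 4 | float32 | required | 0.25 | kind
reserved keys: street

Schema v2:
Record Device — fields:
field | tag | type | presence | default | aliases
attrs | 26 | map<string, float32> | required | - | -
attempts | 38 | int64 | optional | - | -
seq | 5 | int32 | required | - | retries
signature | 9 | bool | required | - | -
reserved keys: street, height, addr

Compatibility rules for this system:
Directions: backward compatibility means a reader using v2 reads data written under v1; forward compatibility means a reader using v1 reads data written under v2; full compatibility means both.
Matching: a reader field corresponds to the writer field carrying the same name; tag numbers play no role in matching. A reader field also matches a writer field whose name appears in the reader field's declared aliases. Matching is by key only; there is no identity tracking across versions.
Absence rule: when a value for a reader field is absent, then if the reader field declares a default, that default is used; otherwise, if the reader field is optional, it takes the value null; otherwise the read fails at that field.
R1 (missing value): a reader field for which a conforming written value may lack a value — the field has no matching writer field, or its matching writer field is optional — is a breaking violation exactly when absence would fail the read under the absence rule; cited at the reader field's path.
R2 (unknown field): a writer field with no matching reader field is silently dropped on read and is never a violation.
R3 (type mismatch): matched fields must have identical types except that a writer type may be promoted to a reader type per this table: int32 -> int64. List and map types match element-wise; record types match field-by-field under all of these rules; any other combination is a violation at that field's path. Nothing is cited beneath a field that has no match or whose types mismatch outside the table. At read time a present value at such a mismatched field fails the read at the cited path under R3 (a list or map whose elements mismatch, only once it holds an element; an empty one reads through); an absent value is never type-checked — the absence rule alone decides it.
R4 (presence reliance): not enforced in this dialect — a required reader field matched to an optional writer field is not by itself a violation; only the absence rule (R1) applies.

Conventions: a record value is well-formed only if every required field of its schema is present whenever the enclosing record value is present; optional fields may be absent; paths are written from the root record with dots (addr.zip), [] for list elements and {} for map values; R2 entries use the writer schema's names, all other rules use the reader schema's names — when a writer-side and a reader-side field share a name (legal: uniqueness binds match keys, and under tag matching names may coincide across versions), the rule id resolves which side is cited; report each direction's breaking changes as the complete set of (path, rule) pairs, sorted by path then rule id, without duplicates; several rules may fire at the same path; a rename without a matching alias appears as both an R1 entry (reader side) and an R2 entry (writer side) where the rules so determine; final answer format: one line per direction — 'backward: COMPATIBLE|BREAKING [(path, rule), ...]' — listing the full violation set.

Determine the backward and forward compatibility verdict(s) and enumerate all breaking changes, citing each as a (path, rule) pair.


the writer's type comes first in each Device pair
backward on Device — v2 reading data written by v1:
  attrs: map<string, float32> -> map<string, float32>, writer required; from attrs
  attempts has no writer counterpart
  seq: int32 -> int32, writer required; from retries
  signature: bytes -> bool, writer required; from signature
  writer height: unknown to reader
  rule R3 violated at signature
  backward on Device therefore BREAKING (1)
forward on Device — v1 reading data written by v2:
  attrs: map<string, float32> -> map<string, float32>, writer required; from attrs
  retries has no writer counterpart
  signature: bool -> bytes, writer required; from signature
  height has no writer counterpart
  writer attempts: unknown to reader
  writer seq: unknown to reader
  rule R1 violated at retries
  rule R3 violated at signature
  forward on Device therefore BREAKING (2)

backward: BREAKING [(signature, R3)]; forward: BREAKING [(retries, R1), (signature, R3)]
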